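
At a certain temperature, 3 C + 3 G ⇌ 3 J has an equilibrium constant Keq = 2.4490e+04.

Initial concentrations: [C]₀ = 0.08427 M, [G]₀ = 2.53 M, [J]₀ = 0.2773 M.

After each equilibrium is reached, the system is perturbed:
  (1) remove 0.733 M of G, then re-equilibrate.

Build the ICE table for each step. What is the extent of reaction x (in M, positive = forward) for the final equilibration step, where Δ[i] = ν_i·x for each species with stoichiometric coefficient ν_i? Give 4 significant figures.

Q₀ = 2.2 vs Keq = 2.4490e+04 ⇒ Q<K, forward
Step 1:
                   C          G          J
  init       0.08427       2.53     0.2773
  Δ         -0.07926   -0.07926    0.07926
  eq         0.00501      2.451     0.3566
  solve Keq expr → x = 0.02642; check Q = 2.4490e+04
Then remove 0.733 M of G.
Step 2:
                   C          G          J
  init       0.00501      1.718     0.3566
  Δ         0.002087   0.002087  -0.002087
  eq        0.007097       1.72     0.3545
  solve Keq expr → x = -6.9581e-04; check Q = 2.4490e+04

x = -6.9581e-04 M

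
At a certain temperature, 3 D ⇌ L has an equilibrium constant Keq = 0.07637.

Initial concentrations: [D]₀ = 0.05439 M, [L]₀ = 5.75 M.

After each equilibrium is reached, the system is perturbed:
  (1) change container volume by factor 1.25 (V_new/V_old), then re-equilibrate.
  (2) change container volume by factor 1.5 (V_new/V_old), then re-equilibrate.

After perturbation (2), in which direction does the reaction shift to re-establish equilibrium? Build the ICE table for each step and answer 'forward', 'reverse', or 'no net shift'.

Direction: reverse

Q₀ = 3.5736e+04 vs Keq = 0.07637 ⇒ Q>K, reverse
Step 1:
                   D          L
  Initial    0.05439       5.75
  Change       3.829     -1.276
  Equil        3.884      4.474
  solve Keq expr → x = -1.276; check Q = 0.07637
Then change container volume by factor 1.25 (V_new/V_old).
Step 2:
                   D          L
  Initial      3.107      3.579
  Change      0.4475    -0.1492
  Equil        3.554       3.43
  solve Keq expr → x = -0.1492; check Q = 0.07637
Then change container volume by factor 1.5 (V_new/V_old).
Step 3:
                   D          L
  Initial       2.37      2.286
  Change      0.6363    -0.2121
  Equil        3.006      2.074
  solve Keq expr → x = -0.2121; check Q = 0.07637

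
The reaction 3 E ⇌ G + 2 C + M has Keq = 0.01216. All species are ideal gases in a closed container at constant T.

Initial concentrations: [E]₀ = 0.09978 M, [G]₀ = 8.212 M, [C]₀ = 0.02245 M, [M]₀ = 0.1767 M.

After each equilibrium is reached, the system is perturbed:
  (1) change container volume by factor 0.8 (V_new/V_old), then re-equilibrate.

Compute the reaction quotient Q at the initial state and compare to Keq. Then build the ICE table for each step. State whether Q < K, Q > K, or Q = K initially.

Q₀ = 0.7362; Q > K (proceeds reverse)

Q₀ = 0.7362 vs Keq = 0.01216 ⇒ Q>K, reverse
Step 1:
                  E         G         C         M
  Initial   0.09978     8.212   0.02245    0.1767
  Change    0.02729 -0.009095  -0.01819 -0.009095
  Equil      0.1271     8.203   0.00426    0.1676
  solve Keq expr → x = -0.009095; check Q = 0.01216
Then change container volume by factor 0.8 (V_new/V_old).
Step 2:
                  E         G         C         M
  Initial    0.1588     10.25  0.005325    0.2095
  Change  7.8555e-04 -2.6185e-04 -5.2370e-04 -2.6185e-04
  Equil      0.1596     10.25  0.004801    0.2092
  solve Keq expr → x = -2.6185e-04; check Q = 0.01216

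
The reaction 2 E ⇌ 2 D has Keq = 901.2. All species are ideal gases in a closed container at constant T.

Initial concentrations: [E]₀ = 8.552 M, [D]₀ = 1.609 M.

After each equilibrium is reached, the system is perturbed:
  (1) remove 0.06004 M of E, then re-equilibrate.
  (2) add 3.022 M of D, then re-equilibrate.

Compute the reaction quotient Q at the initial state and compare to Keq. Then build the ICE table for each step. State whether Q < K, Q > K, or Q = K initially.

Q₀ = 0.0354; Q < K (proceeds forward)

Q₀ = 0.0354 vs Keq = 901.2 ⇒ Q<K, forward
Step 1:
                  E         D
  init        8.552     1.609
  Δ          -8.224     8.224
  eq         0.3276     9.833
  solve Keq expr → x = 4.112; check Q = 901.2
Then remove 0.06004 M of E.
Step 2:
                  E         D
  init       0.2675     9.833
  Δ          0.0581   -0.0581
  eq         0.3256     9.775
  solve Keq expr → x = -0.02905; check Q = 901.2
Then add 3.022 M of D.
Step 3:
                  E         D
  init       0.3256      12.8
  Δ         0.09742  -0.09742
  eq          0.423      12.7
  solve Keq expr → x = -0.04871; check Q = 901.2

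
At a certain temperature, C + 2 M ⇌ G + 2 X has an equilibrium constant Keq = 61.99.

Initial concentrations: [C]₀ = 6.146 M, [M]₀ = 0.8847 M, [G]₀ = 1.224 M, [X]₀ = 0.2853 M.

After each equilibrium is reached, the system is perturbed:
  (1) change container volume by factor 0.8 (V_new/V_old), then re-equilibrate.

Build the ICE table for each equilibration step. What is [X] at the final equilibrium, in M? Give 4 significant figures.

[X]_eq = 1.37 M

Q₀ = 0.02071 vs Keq = 61.99 ⇒ Q<K, forward
Step 1:
                   C          M          G          X
  Initial      6.146     0.8847      1.224     0.2853
  Change     -0.4053    -0.8106     0.4053     0.8106
  Equil        5.741    0.07415      1.629      1.096
  solve Keq expr → x = 0.4053; check Q = 61.99
Then change container volume by factor 0.8 (V_new/V_old).
Step 2:
                   C          M          G          X
  Initial      7.176    0.09269      2.037       1.37
  Change           0          0          0          0
  Equil        7.176    0.09269      2.037       1.37
  solve Keq expr → x = 0; check Q = 61.99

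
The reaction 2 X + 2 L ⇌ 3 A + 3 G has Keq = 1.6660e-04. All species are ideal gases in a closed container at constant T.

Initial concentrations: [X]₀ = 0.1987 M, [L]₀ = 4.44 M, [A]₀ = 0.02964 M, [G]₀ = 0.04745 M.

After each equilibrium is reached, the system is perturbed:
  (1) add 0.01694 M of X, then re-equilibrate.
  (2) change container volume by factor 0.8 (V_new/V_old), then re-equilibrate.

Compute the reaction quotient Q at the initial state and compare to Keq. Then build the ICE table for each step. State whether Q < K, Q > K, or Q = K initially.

Q₀ = 3.5742e-09; Q < K (proceeds forward)

Q₀ = 3.5742e-09 vs Keq = 1.6660e-04 ⇒ Q<K, forward
Step 1:
                  X         L         A         G
  I          0.1987      4.44   0.02964   0.04745
  C        -0.09453  -0.09453    0.1418    0.1418
  E          0.1042     4.345    0.1714    0.1892
  solve Keq expr → x = 0.04726; check Q = 1.6660e-04
Then add 0.01694 M of X.
Step 2:
                  X         L         A         G
  I          0.1211     4.345    0.1714    0.1892
  C       -0.004539 -0.004539  0.006808  0.006808
  E          0.1166     4.341    0.1782     0.196
  solve Keq expr → x = 0.002269; check Q = 1.6660e-04
Then change container volume by factor 0.8 (V_new/V_old).
Step 3:
                  X         L         A         G
  I          0.1457     5.426    0.2228    0.2451
  C        0.008365  0.008365  -0.01255  -0.01255
  E          0.1541     5.435    0.2102    0.2325
  solve Keq expr → x = -0.004182; check Q = 1.6660e-04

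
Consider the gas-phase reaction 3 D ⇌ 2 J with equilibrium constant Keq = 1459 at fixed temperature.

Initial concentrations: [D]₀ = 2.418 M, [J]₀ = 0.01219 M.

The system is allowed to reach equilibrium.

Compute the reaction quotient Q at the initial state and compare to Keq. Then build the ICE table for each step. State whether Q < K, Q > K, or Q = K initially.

Q₀ = 1.0511e-05 vs Keq = 1459 ⇒ Q<K, forward
Step 1:
                   D          J
  I            2.418    0.01219
  C             -2.3      1.533
  E           0.1179      1.546
  solve Keq expr → x = 0.7667; check Q = 1459

Q₀ = 1.0511e-05; Q < K (proceeds forward)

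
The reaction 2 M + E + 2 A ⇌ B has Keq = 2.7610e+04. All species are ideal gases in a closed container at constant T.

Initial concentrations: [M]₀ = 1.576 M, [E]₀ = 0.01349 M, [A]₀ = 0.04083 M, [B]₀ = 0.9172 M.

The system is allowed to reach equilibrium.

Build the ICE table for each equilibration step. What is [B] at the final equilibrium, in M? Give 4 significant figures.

[B]_eq = 0.9199 M

Q₀ = 1.6420e+04 vs Keq = 2.7610e+04 ⇒ Q<K, forward
Step 1:
                   M          E          A          B
  init         1.576    0.01349    0.04083     0.9172
  Δ        -0.005427  -0.002713  -0.005427   0.002713
  eq           1.571    0.01078     0.0354     0.9199
  solve Keq expr → x = 0.002713; check Q = 2.7610e+04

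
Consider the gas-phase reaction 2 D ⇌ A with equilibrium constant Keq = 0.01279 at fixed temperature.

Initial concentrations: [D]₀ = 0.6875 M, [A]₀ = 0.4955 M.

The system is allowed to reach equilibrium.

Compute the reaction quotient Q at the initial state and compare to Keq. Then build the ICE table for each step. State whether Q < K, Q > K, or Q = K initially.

Q₀ = 1.048 vs Keq = 0.01279 ⇒ Q>K, reverse
Step 1:
                  D         A
  Initial    0.6875    0.4955
  Change     0.9245   -0.4623
  Equil       1.612   0.03324
  solve Keq expr → x = -0.4623; check Q = 0.01279

Q₀ = 1.048; Q > K (proceeds reverse)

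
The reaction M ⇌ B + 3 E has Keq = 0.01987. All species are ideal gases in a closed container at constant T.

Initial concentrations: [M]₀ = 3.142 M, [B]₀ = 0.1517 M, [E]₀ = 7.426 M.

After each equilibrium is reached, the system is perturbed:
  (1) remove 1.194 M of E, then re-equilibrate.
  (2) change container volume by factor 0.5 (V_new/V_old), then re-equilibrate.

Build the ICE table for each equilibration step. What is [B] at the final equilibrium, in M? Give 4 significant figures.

Q₀ = 19.77 vs Keq = 0.01987 ⇒ Q>K, reverse
Step 1:
                    M           B           E
  Initial       3.142      0.1517       7.426
  Change       0.1515     -0.1515     -0.4545
  Equil         3.294  1.9314e-04       6.971
  solve Keq expr → x = -0.1515; check Q = 0.01987
Then remove 1.194 M of E.
Step 2:
                    M           B           E
  Initial       3.294  1.9314e-04       5.777
  Change  -1.4611e-04  1.4611e-04  4.3833e-04
  Equil         3.293  3.3925e-04       5.778
  solve Keq expr → x = 1.4611e-04; check Q = 0.01987
Then change container volume by factor 0.5 (V_new/V_old).
Step 3:
                    M           B           E
  Initial       6.587  6.7851e-04       11.56
  Change   5.9365e-04 -5.9365e-04   -0.001781
  Equil         6.587  8.4860e-05       11.55
  solve Keq expr → x = -5.9365e-04; check Q = 0.01987

[B]_eq = 8.4860e-05 M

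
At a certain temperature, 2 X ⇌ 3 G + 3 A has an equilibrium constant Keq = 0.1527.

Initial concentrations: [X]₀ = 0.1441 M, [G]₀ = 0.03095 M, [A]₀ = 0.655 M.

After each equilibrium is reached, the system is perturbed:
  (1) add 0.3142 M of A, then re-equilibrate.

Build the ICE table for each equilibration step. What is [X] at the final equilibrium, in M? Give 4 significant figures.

Q₀ = 4.0122e-04 vs Keq = 0.1527 ⇒ Q<K, forward
Step 1:
                    X           G           A
  Initial      0.1441     0.03095       0.655
  Change     -0.06585     0.09878     0.09878
  Equil       0.07825      0.1297      0.7538
  solve Keq expr → x = 0.03293; check Q = 0.1527
Then add 0.3142 M of A.
Step 2:
                    X           G           A
  Initial     0.07825      0.1297       1.068
  Change      0.01587    -0.02381    -0.02381
  Equil       0.09412      0.1059       1.044
  solve Keq expr → x = -0.007936; check Q = 0.1527

[X]_eq = 0.09412 M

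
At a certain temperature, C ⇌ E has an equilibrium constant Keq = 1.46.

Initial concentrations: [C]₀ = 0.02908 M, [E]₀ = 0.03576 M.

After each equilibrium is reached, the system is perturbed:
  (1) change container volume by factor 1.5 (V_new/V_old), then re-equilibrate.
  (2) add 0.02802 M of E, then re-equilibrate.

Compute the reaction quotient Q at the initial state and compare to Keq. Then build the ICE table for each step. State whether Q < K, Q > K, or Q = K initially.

Q₀ = 1.23; Q < K (proceeds forward)

Q₀ = 1.23 vs Keq = 1.46 ⇒ Q<K, forward
Step 1:
                    C           E
  Initial     0.02908     0.03576
  Change    -0.002722    0.002722
  Equil       0.02636     0.03848
  solve Keq expr → x = 0.002722; check Q = 1.46
Then change container volume by factor 1.5 (V_new/V_old).
Step 2:
                    C           E
  Initial     0.01757     0.02565
  Change            0           0
  Equil       0.01757     0.02565
  solve Keq expr → x = 0; check Q = 1.46
Then add 0.02802 M of E.
Step 3:
                    C           E
  Initial     0.01757     0.05367
  Change      0.01139    -0.01139
  Equil       0.02896     0.04228
  solve Keq expr → x = -0.01139; check Q = 1.46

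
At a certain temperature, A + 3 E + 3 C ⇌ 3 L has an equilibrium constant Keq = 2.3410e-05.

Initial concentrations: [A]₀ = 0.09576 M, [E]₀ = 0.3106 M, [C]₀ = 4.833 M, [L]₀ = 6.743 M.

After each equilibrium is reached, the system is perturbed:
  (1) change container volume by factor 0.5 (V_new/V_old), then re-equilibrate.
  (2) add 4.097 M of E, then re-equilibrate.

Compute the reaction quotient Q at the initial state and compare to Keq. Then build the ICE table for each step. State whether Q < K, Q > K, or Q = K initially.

Q₀ = 946.5 vs Keq = 2.3410e-05 ⇒ Q>K, reverse
Step 1:
                   A          E          C          L
  I          0.09576     0.3106      4.833      6.743
  C            1.654      4.962      4.962     -4.962
  E             1.75      5.273      9.795      1.781
  solve Keq expr → x = -1.654; check Q = 2.3410e-05
Then change container volume by factor 0.5 (V_new/V_old).
Step 2:
                   A          E          C          L
  I              3.5      10.55      19.59      3.561
  C          -0.7433      -2.23      -2.23       2.23
  E            2.757      8.316      17.36      5.791
  solve Keq expr → x = 0.7433; check Q = 2.3410e-05
Then add 4.097 M of E.
Step 3:
                   A          E          C          L
  I            2.757      12.41      17.36      5.791
  C           -0.387     -1.161     -1.161      1.161
  E             2.37      11.25       16.2      6.952
  solve Keq expr → x = 0.387; check Q = 2.3410e-05

Q₀ = 946.5; Q > K (proceeds reverse)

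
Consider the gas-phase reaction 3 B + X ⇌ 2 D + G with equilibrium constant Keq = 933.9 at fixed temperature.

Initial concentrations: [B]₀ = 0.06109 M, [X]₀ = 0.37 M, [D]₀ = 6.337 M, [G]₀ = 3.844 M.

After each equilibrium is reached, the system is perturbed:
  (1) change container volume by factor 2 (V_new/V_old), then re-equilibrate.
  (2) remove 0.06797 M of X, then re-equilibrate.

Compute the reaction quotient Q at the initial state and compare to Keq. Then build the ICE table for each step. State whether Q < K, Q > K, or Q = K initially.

Q₀ = 1.8299e+06; Q > K (proceeds reverse)

Q₀ = 1.8299e+06 vs Keq = 933.9 ⇒ Q>K, reverse
Step 1:
                   B          X          D          G
  init       0.06109       0.37      6.337      3.844
  Δ           0.5676     0.1892    -0.3784    -0.1892
  eq          0.6287     0.5592      5.959      3.655
  solve Keq expr → x = -0.1892; check Q = 933.9
Then change container volume by factor 2 (V_new/V_old).
Step 2:
                   B          X          D          G
  init        0.3143     0.2796      2.979      1.827
  Δ          0.06639    0.02213   -0.04426   -0.02213
  eq          0.3807     0.3017      2.935      1.805
  solve Keq expr → x = -0.02213; check Q = 933.9
Then remove 0.06797 M of X.
Step 3:
                   B          X          D          G
  init        0.3807     0.2338      2.935      1.805
  Δ          0.02643   0.008809   -0.01762  -0.008809
  eq          0.4072     0.2426      2.917      1.796
  solve Keq expr → x = -0.008809; check Q = 933.9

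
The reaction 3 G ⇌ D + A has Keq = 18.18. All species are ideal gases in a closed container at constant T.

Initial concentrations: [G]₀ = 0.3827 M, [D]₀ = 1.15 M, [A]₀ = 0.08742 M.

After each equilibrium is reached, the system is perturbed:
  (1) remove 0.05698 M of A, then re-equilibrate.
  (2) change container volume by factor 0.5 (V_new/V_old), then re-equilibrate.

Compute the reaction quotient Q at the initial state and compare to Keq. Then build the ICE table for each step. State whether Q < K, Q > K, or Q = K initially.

Q₀ = 1.794 vs Keq = 18.18 ⇒ Q<K, forward
Step 1:
                  G         D         A
  Initial    0.3827      1.15   0.08742
  Change    -0.1704   0.05679   0.05679
  Equil      0.2123     1.207    0.1442
  solve Keq expr → x = 0.05679; check Q = 18.18
Then remove 0.05698 M of A.
Step 2:
                  G         D         A
  Initial    0.2123     1.207   0.08723
  Change   -0.02645  0.008817  0.008817
  Equil      0.1859     1.216   0.09605
  solve Keq expr → x = 0.008817; check Q = 18.18
Then change container volume by factor 0.5 (V_new/V_old).
Step 3:
                  G         D         A
  Initial    0.3718     2.431    0.1921
  Change   -0.06507   0.02169   0.02169
  Equil      0.3067     2.453    0.2138
  solve Keq expr → x = 0.02169; check Q = 18.18

Q₀ = 1.794; Q < K (proceeds forward)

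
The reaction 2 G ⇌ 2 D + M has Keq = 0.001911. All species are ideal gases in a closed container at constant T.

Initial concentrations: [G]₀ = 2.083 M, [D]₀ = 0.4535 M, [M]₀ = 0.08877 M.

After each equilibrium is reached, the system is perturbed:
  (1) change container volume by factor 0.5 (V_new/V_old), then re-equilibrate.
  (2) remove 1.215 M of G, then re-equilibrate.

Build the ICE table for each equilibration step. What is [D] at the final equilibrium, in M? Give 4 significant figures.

Q₀ = 0.004208 vs Keq = 0.001911 ⇒ Q>K, reverse
Step 1:
                   G          D          M
  I            2.083     0.4535    0.08877
  C          0.06248   -0.06248   -0.03124
  E            2.145      0.391    0.05753
  solve Keq expr → x = -0.03124; check Q = 0.001911
Then change container volume by factor 0.5 (V_new/V_old).
Step 2:
                   G          D          M
  I            4.291      0.782     0.1151
  C          0.08132   -0.08132   -0.04066
  E            4.372     0.7007     0.0744
  solve Keq expr → x = -0.04066; check Q = 0.001911
Then remove 1.215 M of G.
Step 3:
                   G          D          M
  I            3.157     0.7007     0.0744
  C          0.05442   -0.05442   -0.02721
  E            3.212     0.6463    0.04719
  solve Keq expr → x = -0.02721; check Q = 0.001911

[D]_eq = 0.6463 M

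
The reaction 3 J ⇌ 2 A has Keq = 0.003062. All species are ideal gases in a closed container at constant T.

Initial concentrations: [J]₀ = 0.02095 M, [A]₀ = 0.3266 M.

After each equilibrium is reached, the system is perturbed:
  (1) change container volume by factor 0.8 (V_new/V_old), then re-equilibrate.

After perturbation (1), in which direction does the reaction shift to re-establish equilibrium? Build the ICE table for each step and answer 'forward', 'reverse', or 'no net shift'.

Q₀ = 1.1601e+04 vs Keq = 0.003062 ⇒ Q>K, reverse
Step 1:
                    J           A
  init        0.02095      0.3266
  Δ             0.462      -0.308
  eq            0.483     0.01857
  solve Keq expr → x = -0.154; check Q = 0.003062
Then change container volume by factor 0.8 (V_new/V_old).
Step 2:
                    J           A
  init         0.6037     0.02322
  Δ         -0.003749    0.002499
  eq              0.6     0.02572
  solve Keq expr → x = 0.00125; check Q = 0.003062

Direction: forward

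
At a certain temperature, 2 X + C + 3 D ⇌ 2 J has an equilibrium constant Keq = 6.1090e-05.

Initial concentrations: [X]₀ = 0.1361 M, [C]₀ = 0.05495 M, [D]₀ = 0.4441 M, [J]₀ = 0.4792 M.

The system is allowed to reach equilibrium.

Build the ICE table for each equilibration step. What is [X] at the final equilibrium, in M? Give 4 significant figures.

[X]_eq = 0.6121 M

Q₀ = 2576 vs Keq = 6.1090e-05 ⇒ Q>K, reverse
Step 1:
                  X         C         D         J
  Initial    0.1361   0.05495    0.4441    0.4792
  Change      0.476     0.238     0.714    -0.476
  Equil      0.6121    0.2929     1.158  0.003227
  solve Keq expr → x = -0.238; check Q = 6.1090e-05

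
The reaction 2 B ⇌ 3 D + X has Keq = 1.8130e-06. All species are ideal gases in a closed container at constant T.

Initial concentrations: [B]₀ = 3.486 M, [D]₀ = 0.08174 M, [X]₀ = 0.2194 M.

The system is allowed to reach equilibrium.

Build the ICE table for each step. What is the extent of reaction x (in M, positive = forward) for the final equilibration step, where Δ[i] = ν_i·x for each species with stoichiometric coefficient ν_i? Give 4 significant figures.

Q₀ = 9.8602e-06 vs Keq = 1.8130e-06 ⇒ Q>K, reverse
Step 1:
                  B         D         X
  Initial     3.486   0.08174    0.2194
  Change    0.02281  -0.03422  -0.01141
  Equil       3.509   0.04752     0.208
  solve Keq expr → x = -0.01141; check Q = 1.8130e-06

x = -0.01141 M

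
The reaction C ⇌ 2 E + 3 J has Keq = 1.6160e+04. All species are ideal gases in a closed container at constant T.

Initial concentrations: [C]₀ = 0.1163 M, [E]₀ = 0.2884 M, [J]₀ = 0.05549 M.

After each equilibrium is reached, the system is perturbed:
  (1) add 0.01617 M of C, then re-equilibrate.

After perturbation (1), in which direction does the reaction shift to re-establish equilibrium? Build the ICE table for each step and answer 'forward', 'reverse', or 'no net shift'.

Q₀ = 1.2220e-04 vs Keq = 1.6160e+04 ⇒ Q<K, forward
Step 1:
                    C           E           J
  I            0.1163      0.2884     0.05549
  C           -0.1163      0.2326      0.3489
  E        1.1108e-06       0.521      0.4044
  solve Keq expr → x = 0.1163; check Q = 1.6160e+04
Then add 0.01617 M of C.
Step 2:
                    C           E           J
  I           0.01617       0.521      0.4044
  C          -0.01617     0.03234     0.04851
  E        1.7601e-06      0.5533      0.4529
  solve Keq expr → x = 0.01617; check Q = 1.6160e+04

Direction: forward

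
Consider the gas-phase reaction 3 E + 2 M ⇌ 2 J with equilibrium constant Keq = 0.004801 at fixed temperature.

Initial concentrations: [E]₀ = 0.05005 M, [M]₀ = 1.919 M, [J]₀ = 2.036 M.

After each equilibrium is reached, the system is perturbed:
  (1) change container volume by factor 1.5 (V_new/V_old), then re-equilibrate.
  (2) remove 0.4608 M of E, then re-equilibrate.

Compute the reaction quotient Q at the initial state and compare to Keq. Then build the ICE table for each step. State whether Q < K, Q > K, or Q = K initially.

Q₀ = 8978 vs Keq = 0.004801 ⇒ Q>K, reverse
Step 1:
                  E         M         J
  init      0.05005     1.919     2.036
  Δ           2.032     1.355    -1.355
  eq          2.082     3.274    0.6814
  solve Keq expr → x = -0.6773; check Q = 0.004801
Then change container volume by factor 1.5 (V_new/V_old).
Step 2:
                  E         M         J
  init        1.388     2.182    0.4543
  Δ          0.1999    0.1332   -0.1332
  eq          1.588     2.316     0.321
  solve Keq expr → x = -0.06662; check Q = 0.004801
Then remove 0.4608 M of E.
Step 3:
                  E         M         J
  init        1.127     2.316     0.321
  Δ          0.1298   0.08651  -0.08651
  eq          1.257     2.402    0.2345
  solve Keq expr → x = -0.04326; check Q = 0.004801

Q₀ = 8978; Q > K (proceeds reverse)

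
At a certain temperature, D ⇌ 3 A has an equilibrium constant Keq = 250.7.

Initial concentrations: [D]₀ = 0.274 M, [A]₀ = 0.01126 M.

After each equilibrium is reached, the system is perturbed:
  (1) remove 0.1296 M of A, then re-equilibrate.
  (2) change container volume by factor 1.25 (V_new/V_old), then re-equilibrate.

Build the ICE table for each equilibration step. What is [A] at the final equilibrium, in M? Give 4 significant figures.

[A]_eq = 0.5608 M

Q₀ = 5.2103e-06 vs Keq = 250.7 ⇒ Q<K, forward
Step 1:
                  D         A
  init        0.274   0.01126
  Δ         -0.2717    0.8152
  eq       0.002252    0.8265
  solve Keq expr → x = 0.2717; check Q = 250.7
Then remove 0.1296 M of A.
Step 2:
                  D         A
  init     0.002252    0.6969
  Δ       -8.8645e-04  0.002659
  eq       0.001366    0.6996
  solve Keq expr → x = 8.8645e-04; check Q = 250.7
Then change container volume by factor 1.25 (V_new/V_old).
Step 3:
                  D         A
  init     0.001092    0.5597
  Δ       -3.8891e-04  0.001167
  eq      7.0357e-04    0.5608
  solve Keq expr → x = 3.8891e-04; check Q = 250.7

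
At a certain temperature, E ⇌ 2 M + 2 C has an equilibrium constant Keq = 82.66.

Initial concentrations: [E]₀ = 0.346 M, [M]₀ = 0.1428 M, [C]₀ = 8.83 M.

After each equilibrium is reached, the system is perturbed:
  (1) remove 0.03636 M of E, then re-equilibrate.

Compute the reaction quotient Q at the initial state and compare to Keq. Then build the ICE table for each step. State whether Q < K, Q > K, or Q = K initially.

Q₀ = 4.595 vs Keq = 82.66 ⇒ Q<K, forward
Step 1:
                    E           M           C
  I             0.346      0.1428        8.83
  C           -0.1494      0.2988      0.2988
  E            0.1966      0.4416       9.129
  solve Keq expr → x = 0.1494; check Q = 82.66
Then remove 0.03636 M of E.
Step 2:
                    E           M           C
  I            0.1602      0.4416       9.129
  C           0.01296    -0.02593    -0.02593
  E            0.1732      0.4157       9.103
  solve Keq expr → x = -0.01296; check Q = 82.66

Q₀ = 4.595; Q < K (proceeds forward)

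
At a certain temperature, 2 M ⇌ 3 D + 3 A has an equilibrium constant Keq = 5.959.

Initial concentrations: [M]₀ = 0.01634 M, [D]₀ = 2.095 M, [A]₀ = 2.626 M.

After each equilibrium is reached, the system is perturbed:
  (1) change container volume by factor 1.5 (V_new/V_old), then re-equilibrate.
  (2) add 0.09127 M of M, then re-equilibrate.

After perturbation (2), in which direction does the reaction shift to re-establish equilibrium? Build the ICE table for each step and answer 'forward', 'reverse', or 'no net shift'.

Direction: forward

Q₀ = 6.2364e+05 vs Keq = 5.959 ⇒ Q>K, reverse
Step 1:
                   M          D          A
  I          0.01634      2.095      2.626
  C           0.7377     -1.107     -1.107
  E            0.754     0.9885      1.519
  solve Keq expr → x = -0.3688; check Q = 5.959
Then change container volume by factor 1.5 (V_new/V_old).
Step 2:
                   M          D          A
  I           0.5027      0.659      1.013
  C          -0.1103     0.1655     0.1655
  E           0.3923     0.8245      1.178
  solve Keq expr → x = 0.05517; check Q = 5.959
Then add 0.09127 M of M.
Step 3:
                   M          D          A
  I           0.4836     0.8245      1.178
  C         -0.03138    0.04708    0.04708
  E           0.4522     0.8716      1.226
  solve Keq expr → x = 0.01569; check Q = 5.959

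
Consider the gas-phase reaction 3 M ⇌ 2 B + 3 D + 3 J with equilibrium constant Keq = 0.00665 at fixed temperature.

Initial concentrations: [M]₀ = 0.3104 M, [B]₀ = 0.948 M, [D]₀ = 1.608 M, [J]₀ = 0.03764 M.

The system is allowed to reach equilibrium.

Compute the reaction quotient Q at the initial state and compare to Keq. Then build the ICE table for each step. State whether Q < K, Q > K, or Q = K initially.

Q₀ = 0.006663; Q > K (proceeds reverse)

Q₀ = 0.006663 vs Keq = 0.00665 ⇒ Q>K, reverse
Step 1:
                  M         B         D         J
  I          0.3104     0.948     1.608   0.03764
  C       2.0796e-05 -1.3864e-05 -2.0796e-05 -2.0796e-05
  E          0.3104     0.948     1.608   0.03762
  solve Keq expr → x = -6.9319e-06; check Q = 0.00665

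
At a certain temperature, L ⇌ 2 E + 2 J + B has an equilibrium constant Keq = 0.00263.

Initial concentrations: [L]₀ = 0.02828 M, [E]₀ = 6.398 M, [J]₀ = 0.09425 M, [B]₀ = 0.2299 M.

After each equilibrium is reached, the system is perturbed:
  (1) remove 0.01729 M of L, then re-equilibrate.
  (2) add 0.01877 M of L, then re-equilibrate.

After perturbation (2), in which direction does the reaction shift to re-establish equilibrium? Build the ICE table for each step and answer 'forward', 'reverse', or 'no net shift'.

Direction: forward

Q₀ = 2.956 vs Keq = 0.00263 ⇒ Q>K, reverse
Step 1:
                   L          E          J          B
  Initial    0.02828      6.398    0.09425     0.2299
  Change     0.04458   -0.08915   -0.08915   -0.04458
  Equil      0.07286      6.309   0.005097     0.1853
  solve Keq expr → x = -0.04458; check Q = 0.00263
Then remove 0.01729 M of L.
Step 2:
                   L          E          J          B
  Initial    0.05557      6.309   0.005097     0.1853
  Change  3.1443e-04 -6.2886e-04 -6.2886e-04 -3.1443e-04
  Equil      0.05588      6.308   0.004468      0.185
  solve Keq expr → x = -3.1443e-04; check Q = 0.00263
Then add 0.01877 M of L.
Step 3:
                   L          E          J          B
  Initial    0.07465      6.308   0.004468      0.185
  Change  -3.3955e-04 6.7911e-04 6.7911e-04 3.3955e-04
  Equil      0.07431      6.309   0.005147     0.1853
  solve Keq expr → x = 3.3955e-04; check Q = 0.00263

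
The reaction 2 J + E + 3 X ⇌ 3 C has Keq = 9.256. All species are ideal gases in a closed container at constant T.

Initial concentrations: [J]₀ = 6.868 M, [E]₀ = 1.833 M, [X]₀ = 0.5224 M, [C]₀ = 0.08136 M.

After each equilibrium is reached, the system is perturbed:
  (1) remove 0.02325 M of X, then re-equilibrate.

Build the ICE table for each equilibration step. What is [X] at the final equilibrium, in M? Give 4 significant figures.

[X]_eq = 0.05941 M

Q₀ = 4.3692e-05 vs Keq = 9.256 ⇒ Q<K, forward
Step 1:
                    J           E           X           C
  Initial       6.868       1.833      0.5224     0.08136
  Change       -0.307     -0.1535     -0.4605      0.4605
  Equil         6.561        1.68     0.06194      0.5418
  solve Keq expr → x = 0.1535; check Q = 9.256
Then remove 0.02325 M of X.
Step 2:
                    J           E           X           C
  Initial       6.561        1.68     0.03869      0.5418
  Change      0.01381    0.006906     0.02072    -0.02072
  Equil         6.575       1.686     0.05941      0.5211
  solve Keq expr → x = -0.006906; check Q = 9.256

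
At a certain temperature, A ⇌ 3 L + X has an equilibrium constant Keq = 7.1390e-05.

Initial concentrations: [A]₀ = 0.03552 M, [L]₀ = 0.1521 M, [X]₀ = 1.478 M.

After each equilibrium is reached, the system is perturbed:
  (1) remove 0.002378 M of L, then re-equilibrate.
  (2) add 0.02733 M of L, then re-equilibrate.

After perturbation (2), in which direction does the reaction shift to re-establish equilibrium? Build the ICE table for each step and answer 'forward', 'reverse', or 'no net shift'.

Direction: reverse

Q₀ = 0.1464 vs Keq = 7.1390e-05 ⇒ Q>K, reverse
Step 1:
                    A           L           X
  I           0.03552      0.1521       1.478
  C           0.04539     -0.1362    -0.04539
  E           0.08091     0.01592       1.433
  solve Keq expr → x = -0.04539; check Q = 7.1390e-05
Then remove 0.002378 M of L.
Step 2:
                    A           L           X
  I           0.08091     0.01354       1.433
  C       -7.7473e-04    0.002324  7.7473e-04
  E           0.08014     0.01586       1.433
  solve Keq expr → x = 7.7473e-04; check Q = 7.1390e-05
Then add 0.02733 M of L.
Step 3:
                    A           L           X
  I           0.08014     0.04319       1.433
  C           0.00891    -0.02673    -0.00891
  E           0.08905     0.01646       1.424
  solve Keq expr → x = -0.00891; check Q = 7.1390e-05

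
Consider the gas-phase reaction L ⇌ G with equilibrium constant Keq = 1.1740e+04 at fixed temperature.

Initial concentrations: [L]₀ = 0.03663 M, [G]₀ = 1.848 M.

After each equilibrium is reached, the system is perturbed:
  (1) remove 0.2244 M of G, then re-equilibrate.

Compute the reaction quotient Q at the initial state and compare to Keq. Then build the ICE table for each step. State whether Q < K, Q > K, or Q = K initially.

Q₀ = 50.45 vs Keq = 1.1740e+04 ⇒ Q<K, forward
Step 1:
                   L          G
  init       0.03663      1.848
  Δ         -0.03647    0.03647
  eq      1.6052e-04      1.884
  solve Keq expr → x = 0.03647; check Q = 1.1740e+04
Then remove 0.2244 M of G.
Step 2:
                   L          G
  init    1.6052e-04       1.66
  Δ       -1.9113e-05 1.9113e-05
  eq      1.4140e-04       1.66
  solve Keq expr → x = 1.9113e-05; check Q = 1.1740e+04

Q₀ = 50.45; Q < K (proceeds forward)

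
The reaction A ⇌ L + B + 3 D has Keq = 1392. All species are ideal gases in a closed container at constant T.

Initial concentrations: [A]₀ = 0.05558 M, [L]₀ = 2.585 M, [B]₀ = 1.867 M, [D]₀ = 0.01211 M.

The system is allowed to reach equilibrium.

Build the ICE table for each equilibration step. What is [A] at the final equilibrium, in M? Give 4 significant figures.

[A]_eq = 2.0842e-05 M

Q₀ = 1.5421e-04 vs Keq = 1392 ⇒ Q<K, forward
Step 1:
                  A         L         B         D
  init      0.05558     2.585     1.867   0.01211
  Δ        -0.05556   0.05556   0.05556    0.1667
  eq      2.0842e-05     2.641     1.923    0.1788
  solve Keq expr → x = 0.05556; check Q = 1392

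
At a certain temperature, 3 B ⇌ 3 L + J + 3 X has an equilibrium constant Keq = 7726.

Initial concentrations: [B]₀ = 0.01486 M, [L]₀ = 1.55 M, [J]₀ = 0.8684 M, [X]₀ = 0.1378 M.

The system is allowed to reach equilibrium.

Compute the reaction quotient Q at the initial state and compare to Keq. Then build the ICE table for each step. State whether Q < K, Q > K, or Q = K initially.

Q₀ = 2579 vs Keq = 7726 ⇒ Q<K, forward
Step 1:
                  B         L         J         X
  Initial   0.01486      1.55    0.8684    0.1378
  Change  -0.004203  0.004203  0.001401  0.004203
  Equil     0.01066     1.554    0.8698     0.142
  solve Keq expr → x = 0.001401; check Q = 7726

Q₀ = 2579; Q < K (proceeds forward)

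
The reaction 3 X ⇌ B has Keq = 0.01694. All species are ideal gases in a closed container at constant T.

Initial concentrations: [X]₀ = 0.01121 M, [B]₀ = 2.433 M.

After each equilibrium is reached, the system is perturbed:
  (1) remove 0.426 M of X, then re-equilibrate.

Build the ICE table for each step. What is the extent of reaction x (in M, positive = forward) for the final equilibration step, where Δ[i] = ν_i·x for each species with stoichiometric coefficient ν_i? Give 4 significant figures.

Q₀ = 1.7271e+06 vs Keq = 0.01694 ⇒ Q>K, reverse
Step 1:
                    X           B
  I           0.01121       2.433
  C             4.006      -1.335
  E             4.017       1.098
  solve Keq expr → x = -1.335; check Q = 0.01694
Then remove 0.426 M of X.
Step 2:
                    X           B
  I             3.591       1.098
  C            0.3001        -0.1
  E             3.891      0.9978
  solve Keq expr → x = -0.1; check Q = 0.01694

x = -0.1 M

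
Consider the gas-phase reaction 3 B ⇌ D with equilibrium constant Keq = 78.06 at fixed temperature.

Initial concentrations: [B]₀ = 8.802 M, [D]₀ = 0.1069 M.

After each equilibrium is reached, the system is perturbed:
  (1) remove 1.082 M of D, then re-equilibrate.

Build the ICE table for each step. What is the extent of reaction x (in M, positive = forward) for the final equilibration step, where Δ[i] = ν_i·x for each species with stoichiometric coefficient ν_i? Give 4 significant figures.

Q₀ = 1.5676e-04 vs Keq = 78.06 ⇒ Q<K, forward
Step 1:
                   B          D
  Initial      8.802     0.1069
  Change      -8.467      2.822
  Equil       0.3348      2.929
  solve Keq expr → x = 2.822; check Q = 78.06
Then remove 1.082 M of D.
Step 2:
                   B          D
  Initial     0.3348      1.847
  Change    -0.04689    0.01563
  Equil       0.2879      1.863
  solve Keq expr → x = 0.01563; check Q = 78.06

x = 0.01563 M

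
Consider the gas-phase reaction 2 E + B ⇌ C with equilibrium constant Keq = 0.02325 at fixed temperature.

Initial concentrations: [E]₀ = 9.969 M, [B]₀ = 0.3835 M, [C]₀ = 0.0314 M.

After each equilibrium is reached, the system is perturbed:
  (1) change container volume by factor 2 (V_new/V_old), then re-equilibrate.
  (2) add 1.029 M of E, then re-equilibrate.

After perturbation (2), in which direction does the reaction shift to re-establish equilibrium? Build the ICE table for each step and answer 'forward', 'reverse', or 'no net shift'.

Q₀ = 8.2387e-04 vs Keq = 0.02325 ⇒ Q<K, forward
Step 1:
                    E           B           C
  init          9.969      0.3835      0.0314
  Δ           -0.4981      -0.249       0.249
  eq            9.471      0.1345      0.2804
  solve Keq expr → x = 0.249; check Q = 0.02325
Then change container volume by factor 2 (V_new/V_old).
Step 2:
                    E           B           C
  init          4.735     0.06723      0.1402
  Δ             0.133     0.06651    -0.06651
  eq            4.868      0.1337      0.0737
  solve Keq expr → x = -0.06651; check Q = 0.02325
Then add 1.029 M of E.
Step 3:
                    E           B           C
  init          5.897      0.1337      0.0737
  Δ          -0.03681     -0.0184      0.0184
  eq            5.861      0.1153     0.09211
  solve Keq expr → x = 0.0184; check Q = 0.02325

Direction: forward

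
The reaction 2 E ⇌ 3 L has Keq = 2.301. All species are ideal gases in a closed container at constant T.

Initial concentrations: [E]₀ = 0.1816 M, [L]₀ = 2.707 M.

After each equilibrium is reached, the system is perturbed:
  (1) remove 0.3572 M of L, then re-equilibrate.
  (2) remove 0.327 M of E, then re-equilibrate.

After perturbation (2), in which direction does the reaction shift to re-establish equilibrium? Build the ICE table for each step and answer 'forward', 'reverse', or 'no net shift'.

Direction: reverse

Q₀ = 601.5 vs Keq = 2.301 ⇒ Q>K, reverse
Step 1:
                    E           L
  I            0.1816       2.707
  C            0.8856      -1.328
  E             1.067       1.379
  solve Keq expr → x = -0.4428; check Q = 2.301
Then remove 0.3572 M of L.
Step 2:
                    E           L
  I             1.067       1.021
  C           -0.1499      0.2249
  E            0.9173       1.246
  solve Keq expr → x = 0.07495; check Q = 2.301
Then remove 0.327 M of E.
Step 3:
                    E           L
  I            0.5903       1.246
  C            0.1262     -0.1893
  E            0.7164       1.057
  solve Keq expr → x = -0.06309; check Q = 2.301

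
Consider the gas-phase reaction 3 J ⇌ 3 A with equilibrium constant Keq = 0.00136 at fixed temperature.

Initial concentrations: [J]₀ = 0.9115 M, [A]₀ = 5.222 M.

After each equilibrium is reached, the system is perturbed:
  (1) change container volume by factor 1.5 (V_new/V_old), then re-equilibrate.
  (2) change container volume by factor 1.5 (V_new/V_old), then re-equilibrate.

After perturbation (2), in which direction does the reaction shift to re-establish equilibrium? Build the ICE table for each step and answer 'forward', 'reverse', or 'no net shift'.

Direction: no net shift

Q₀ = 188 vs Keq = 0.00136 ⇒ Q>K, reverse
Step 1:
                   J          A
  init        0.9115      5.222
  Δ             4.61      -4.61
  eq           5.522     0.6118
  solve Keq expr → x = -1.537; check Q = 0.00136
Then change container volume by factor 1.5 (V_new/V_old).
Step 2:
                   J          A
  init         3.681     0.4078
  Δ                0          0
  eq           3.681     0.4078
  solve Keq expr → x = 0; check Q = 0.00136
Then change container volume by factor 1.5 (V_new/V_old).
Step 3:
                   J          A
  init         2.454     0.2719
  Δ                0          0
  eq           2.454     0.2719
  solve Keq expr → x = 0; check Q = 0.00136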